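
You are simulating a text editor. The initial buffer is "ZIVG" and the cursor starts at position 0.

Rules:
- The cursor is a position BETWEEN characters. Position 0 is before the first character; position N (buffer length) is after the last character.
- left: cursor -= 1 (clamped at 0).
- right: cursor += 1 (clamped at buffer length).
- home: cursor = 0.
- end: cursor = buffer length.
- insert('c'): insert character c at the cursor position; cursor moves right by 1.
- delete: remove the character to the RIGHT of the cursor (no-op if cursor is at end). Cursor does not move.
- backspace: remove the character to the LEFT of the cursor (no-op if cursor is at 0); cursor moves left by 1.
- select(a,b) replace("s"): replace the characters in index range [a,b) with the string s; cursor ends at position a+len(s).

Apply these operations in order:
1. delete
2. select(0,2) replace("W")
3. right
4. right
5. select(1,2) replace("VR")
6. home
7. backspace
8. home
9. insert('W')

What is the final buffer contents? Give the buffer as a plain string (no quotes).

After op 1 (delete): buf='IVG' cursor=0
After op 2 (select(0,2) replace("W")): buf='WG' cursor=1
After op 3 (right): buf='WG' cursor=2
After op 4 (right): buf='WG' cursor=2
After op 5 (select(1,2) replace("VR")): buf='WVR' cursor=3
After op 6 (home): buf='WVR' cursor=0
After op 7 (backspace): buf='WVR' cursor=0
After op 8 (home): buf='WVR' cursor=0
After op 9 (insert('W')): buf='WWVR' cursor=1

Answer: WWVR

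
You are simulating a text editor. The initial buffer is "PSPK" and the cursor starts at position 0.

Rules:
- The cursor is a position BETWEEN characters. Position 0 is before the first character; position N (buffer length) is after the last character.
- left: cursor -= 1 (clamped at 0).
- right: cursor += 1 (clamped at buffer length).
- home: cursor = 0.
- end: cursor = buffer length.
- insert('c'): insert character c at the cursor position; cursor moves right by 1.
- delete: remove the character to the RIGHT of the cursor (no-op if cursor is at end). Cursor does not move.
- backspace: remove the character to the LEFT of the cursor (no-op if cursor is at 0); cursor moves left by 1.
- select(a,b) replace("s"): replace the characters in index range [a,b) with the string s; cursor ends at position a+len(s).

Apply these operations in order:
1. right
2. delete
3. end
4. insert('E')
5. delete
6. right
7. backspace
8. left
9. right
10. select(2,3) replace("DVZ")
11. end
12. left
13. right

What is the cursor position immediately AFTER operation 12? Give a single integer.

Answer: 4

Derivation:
After op 1 (right): buf='PSPK' cursor=1
After op 2 (delete): buf='PPK' cursor=1
After op 3 (end): buf='PPK' cursor=3
After op 4 (insert('E')): buf='PPKE' cursor=4
After op 5 (delete): buf='PPKE' cursor=4
After op 6 (right): buf='PPKE' cursor=4
After op 7 (backspace): buf='PPK' cursor=3
After op 8 (left): buf='PPK' cursor=2
After op 9 (right): buf='PPK' cursor=3
After op 10 (select(2,3) replace("DVZ")): buf='PPDVZ' cursor=5
After op 11 (end): buf='PPDVZ' cursor=5
After op 12 (left): buf='PPDVZ' cursor=4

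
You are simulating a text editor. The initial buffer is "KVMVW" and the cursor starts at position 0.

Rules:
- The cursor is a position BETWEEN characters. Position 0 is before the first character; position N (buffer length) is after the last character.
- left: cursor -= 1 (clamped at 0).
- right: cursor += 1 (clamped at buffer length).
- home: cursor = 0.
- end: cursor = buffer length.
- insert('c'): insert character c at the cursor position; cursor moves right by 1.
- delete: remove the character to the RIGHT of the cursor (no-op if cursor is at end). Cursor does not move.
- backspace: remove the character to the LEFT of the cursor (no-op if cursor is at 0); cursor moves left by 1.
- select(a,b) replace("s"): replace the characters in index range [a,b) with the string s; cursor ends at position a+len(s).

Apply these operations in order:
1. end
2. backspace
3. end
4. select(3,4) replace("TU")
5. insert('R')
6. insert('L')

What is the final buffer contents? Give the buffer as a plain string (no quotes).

After op 1 (end): buf='KVMVW' cursor=5
After op 2 (backspace): buf='KVMV' cursor=4
After op 3 (end): buf='KVMV' cursor=4
After op 4 (select(3,4) replace("TU")): buf='KVMTU' cursor=5
After op 5 (insert('R')): buf='KVMTUR' cursor=6
After op 6 (insert('L')): buf='KVMTURL' cursor=7

Answer: KVMTURL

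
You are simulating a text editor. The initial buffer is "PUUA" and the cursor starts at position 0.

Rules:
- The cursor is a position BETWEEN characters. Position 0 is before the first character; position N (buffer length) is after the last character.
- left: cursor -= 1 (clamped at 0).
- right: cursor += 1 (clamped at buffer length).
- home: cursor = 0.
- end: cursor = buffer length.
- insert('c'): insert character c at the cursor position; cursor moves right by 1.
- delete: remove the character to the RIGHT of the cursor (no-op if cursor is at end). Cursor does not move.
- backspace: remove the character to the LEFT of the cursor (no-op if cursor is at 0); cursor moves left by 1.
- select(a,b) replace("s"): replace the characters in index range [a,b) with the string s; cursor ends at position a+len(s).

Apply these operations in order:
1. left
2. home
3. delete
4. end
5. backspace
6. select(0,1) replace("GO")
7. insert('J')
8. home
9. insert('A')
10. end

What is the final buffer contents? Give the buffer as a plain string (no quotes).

Answer: AGOJU

Derivation:
After op 1 (left): buf='PUUA' cursor=0
After op 2 (home): buf='PUUA' cursor=0
After op 3 (delete): buf='UUA' cursor=0
After op 4 (end): buf='UUA' cursor=3
After op 5 (backspace): buf='UU' cursor=2
After op 6 (select(0,1) replace("GO")): buf='GOU' cursor=2
After op 7 (insert('J')): buf='GOJU' cursor=3
After op 8 (home): buf='GOJU' cursor=0
After op 9 (insert('A')): buf='AGOJU' cursor=1
After op 10 (end): buf='AGOJU' cursor=5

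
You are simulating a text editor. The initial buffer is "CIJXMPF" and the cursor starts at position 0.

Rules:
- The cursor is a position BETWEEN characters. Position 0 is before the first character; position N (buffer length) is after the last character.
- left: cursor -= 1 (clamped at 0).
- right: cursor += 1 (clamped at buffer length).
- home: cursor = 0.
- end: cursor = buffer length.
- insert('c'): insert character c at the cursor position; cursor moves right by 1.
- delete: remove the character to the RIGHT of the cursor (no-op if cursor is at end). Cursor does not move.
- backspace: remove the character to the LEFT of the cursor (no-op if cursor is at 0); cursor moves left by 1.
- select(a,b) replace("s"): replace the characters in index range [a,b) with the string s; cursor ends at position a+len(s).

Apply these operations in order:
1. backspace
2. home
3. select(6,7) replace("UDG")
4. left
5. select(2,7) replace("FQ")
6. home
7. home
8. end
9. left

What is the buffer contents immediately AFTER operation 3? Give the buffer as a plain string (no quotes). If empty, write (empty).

Answer: CIJXMPUDG

Derivation:
After op 1 (backspace): buf='CIJXMPF' cursor=0
After op 2 (home): buf='CIJXMPF' cursor=0
After op 3 (select(6,7) replace("UDG")): buf='CIJXMPUDG' cursor=9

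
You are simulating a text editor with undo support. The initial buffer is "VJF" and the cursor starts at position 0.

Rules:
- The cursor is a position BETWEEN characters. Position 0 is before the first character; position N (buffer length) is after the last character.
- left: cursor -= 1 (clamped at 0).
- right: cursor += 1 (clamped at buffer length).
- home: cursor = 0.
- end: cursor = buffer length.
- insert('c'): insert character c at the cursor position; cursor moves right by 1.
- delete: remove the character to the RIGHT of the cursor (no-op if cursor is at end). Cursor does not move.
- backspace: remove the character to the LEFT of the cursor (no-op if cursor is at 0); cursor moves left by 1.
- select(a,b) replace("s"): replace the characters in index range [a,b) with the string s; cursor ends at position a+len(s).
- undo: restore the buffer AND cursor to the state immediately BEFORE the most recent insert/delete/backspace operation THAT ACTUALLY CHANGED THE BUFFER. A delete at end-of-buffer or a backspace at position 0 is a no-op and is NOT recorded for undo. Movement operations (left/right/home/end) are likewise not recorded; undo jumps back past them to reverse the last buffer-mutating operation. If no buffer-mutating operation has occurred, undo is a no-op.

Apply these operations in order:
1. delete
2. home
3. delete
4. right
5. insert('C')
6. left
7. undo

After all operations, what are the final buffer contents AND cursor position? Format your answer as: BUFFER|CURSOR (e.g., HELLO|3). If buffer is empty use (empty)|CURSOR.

After op 1 (delete): buf='JF' cursor=0
After op 2 (home): buf='JF' cursor=0
After op 3 (delete): buf='F' cursor=0
After op 4 (right): buf='F' cursor=1
After op 5 (insert('C')): buf='FC' cursor=2
After op 6 (left): buf='FC' cursor=1
After op 7 (undo): buf='F' cursor=1

Answer: F|1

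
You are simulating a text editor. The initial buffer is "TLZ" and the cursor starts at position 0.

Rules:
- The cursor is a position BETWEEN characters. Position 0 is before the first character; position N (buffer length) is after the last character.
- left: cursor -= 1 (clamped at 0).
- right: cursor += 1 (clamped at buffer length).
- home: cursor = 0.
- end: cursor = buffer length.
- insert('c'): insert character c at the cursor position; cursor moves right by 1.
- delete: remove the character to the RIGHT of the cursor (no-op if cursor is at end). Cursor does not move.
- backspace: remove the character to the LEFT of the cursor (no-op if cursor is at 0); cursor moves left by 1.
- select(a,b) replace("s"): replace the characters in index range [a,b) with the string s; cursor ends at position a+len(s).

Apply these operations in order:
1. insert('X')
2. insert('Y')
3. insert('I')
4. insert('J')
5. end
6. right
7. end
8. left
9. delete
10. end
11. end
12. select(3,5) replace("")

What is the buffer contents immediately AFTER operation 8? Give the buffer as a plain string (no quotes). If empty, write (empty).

After op 1 (insert('X')): buf='XTLZ' cursor=1
After op 2 (insert('Y')): buf='XYTLZ' cursor=2
After op 3 (insert('I')): buf='XYITLZ' cursor=3
After op 4 (insert('J')): buf='XYIJTLZ' cursor=4
After op 5 (end): buf='XYIJTLZ' cursor=7
After op 6 (right): buf='XYIJTLZ' cursor=7
After op 7 (end): buf='XYIJTLZ' cursor=7
After op 8 (left): buf='XYIJTLZ' cursor=6

Answer: XYIJTLZ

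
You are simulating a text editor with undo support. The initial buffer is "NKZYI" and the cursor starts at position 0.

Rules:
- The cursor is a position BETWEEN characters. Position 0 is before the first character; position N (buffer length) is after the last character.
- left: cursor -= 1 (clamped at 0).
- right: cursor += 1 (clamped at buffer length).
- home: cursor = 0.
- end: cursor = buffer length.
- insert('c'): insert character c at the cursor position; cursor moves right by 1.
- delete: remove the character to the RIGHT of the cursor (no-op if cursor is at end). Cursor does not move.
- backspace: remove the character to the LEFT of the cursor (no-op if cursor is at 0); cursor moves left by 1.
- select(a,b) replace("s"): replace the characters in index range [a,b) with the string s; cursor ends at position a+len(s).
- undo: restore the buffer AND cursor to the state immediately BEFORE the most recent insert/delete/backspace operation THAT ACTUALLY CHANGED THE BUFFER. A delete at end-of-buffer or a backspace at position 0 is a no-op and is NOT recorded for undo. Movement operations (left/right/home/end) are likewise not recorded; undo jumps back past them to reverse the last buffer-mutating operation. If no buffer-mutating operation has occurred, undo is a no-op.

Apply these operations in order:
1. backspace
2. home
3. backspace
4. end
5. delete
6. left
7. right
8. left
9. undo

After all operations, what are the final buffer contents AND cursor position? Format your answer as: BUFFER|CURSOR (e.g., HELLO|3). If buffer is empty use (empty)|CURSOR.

After op 1 (backspace): buf='NKZYI' cursor=0
After op 2 (home): buf='NKZYI' cursor=0
After op 3 (backspace): buf='NKZYI' cursor=0
After op 4 (end): buf='NKZYI' cursor=5
After op 5 (delete): buf='NKZYI' cursor=5
After op 6 (left): buf='NKZYI' cursor=4
After op 7 (right): buf='NKZYI' cursor=5
After op 8 (left): buf='NKZYI' cursor=4
After op 9 (undo): buf='NKZYI' cursor=4

Answer: NKZYI|4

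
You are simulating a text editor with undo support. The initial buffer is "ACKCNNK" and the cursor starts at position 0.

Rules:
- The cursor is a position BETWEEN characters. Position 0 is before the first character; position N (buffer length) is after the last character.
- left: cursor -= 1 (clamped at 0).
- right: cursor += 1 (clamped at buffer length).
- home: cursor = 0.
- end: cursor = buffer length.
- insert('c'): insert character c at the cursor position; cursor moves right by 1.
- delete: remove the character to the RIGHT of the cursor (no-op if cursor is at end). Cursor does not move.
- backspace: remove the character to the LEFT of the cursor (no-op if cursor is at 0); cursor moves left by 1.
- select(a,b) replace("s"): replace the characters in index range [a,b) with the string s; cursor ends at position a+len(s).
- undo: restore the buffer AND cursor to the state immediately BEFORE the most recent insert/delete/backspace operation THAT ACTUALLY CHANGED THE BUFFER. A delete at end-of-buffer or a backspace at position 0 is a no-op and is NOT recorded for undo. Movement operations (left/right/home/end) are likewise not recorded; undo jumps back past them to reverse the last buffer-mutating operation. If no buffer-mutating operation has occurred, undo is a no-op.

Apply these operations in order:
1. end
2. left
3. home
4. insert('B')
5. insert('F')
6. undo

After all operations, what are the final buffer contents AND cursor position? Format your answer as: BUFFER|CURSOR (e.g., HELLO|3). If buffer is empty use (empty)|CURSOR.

After op 1 (end): buf='ACKCNNK' cursor=7
After op 2 (left): buf='ACKCNNK' cursor=6
After op 3 (home): buf='ACKCNNK' cursor=0
After op 4 (insert('B')): buf='BACKCNNK' cursor=1
After op 5 (insert('F')): buf='BFACKCNNK' cursor=2
After op 6 (undo): buf='BACKCNNK' cursor=1

Answer: BACKCNNK|1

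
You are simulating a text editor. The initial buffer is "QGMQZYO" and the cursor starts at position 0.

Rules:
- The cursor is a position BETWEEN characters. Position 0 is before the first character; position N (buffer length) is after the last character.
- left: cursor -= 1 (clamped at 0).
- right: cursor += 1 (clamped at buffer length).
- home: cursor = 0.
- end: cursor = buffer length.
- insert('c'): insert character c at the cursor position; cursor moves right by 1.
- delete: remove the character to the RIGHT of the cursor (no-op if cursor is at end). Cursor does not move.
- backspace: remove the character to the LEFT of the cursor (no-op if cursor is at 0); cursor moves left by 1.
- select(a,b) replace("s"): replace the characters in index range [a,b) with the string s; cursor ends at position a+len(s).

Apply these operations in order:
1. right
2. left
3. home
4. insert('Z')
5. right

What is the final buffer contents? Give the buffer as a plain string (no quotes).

After op 1 (right): buf='QGMQZYO' cursor=1
After op 2 (left): buf='QGMQZYO' cursor=0
After op 3 (home): buf='QGMQZYO' cursor=0
After op 4 (insert('Z')): buf='ZQGMQZYO' cursor=1
After op 5 (right): buf='ZQGMQZYO' cursor=2

Answer: ZQGMQZYO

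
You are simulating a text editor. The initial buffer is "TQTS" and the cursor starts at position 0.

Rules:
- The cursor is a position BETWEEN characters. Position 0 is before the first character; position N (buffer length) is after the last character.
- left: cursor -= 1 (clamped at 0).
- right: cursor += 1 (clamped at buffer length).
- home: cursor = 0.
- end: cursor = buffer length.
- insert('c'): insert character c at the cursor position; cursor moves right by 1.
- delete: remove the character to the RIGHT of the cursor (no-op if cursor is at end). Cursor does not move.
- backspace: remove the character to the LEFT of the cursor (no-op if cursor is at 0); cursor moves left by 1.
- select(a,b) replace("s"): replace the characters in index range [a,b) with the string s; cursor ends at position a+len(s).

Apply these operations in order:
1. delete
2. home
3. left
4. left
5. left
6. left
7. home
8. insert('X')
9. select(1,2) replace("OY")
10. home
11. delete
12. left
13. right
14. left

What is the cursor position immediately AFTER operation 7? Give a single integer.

After op 1 (delete): buf='QTS' cursor=0
After op 2 (home): buf='QTS' cursor=0
After op 3 (left): buf='QTS' cursor=0
After op 4 (left): buf='QTS' cursor=0
After op 5 (left): buf='QTS' cursor=0
After op 6 (left): buf='QTS' cursor=0
After op 7 (home): buf='QTS' cursor=0

Answer: 0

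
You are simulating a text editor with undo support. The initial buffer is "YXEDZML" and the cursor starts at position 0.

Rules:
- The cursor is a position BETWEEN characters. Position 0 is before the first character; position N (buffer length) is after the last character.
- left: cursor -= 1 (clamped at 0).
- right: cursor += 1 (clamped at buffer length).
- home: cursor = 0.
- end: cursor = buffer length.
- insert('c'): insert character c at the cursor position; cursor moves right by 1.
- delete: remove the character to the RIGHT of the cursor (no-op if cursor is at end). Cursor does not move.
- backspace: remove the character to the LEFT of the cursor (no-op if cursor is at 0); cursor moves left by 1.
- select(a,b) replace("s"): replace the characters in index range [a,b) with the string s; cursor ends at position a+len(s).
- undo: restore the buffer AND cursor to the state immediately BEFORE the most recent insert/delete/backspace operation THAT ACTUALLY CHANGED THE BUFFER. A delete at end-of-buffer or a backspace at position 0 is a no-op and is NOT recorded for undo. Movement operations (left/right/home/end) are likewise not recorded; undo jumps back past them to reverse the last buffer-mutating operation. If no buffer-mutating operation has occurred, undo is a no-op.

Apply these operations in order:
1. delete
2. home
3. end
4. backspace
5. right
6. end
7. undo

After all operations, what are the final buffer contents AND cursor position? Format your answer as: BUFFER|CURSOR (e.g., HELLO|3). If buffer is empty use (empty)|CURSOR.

Answer: XEDZML|6

Derivation:
After op 1 (delete): buf='XEDZML' cursor=0
After op 2 (home): buf='XEDZML' cursor=0
After op 3 (end): buf='XEDZML' cursor=6
After op 4 (backspace): buf='XEDZM' cursor=5
After op 5 (right): buf='XEDZM' cursor=5
After op 6 (end): buf='XEDZM' cursor=5
After op 7 (undo): buf='XEDZML' cursor=6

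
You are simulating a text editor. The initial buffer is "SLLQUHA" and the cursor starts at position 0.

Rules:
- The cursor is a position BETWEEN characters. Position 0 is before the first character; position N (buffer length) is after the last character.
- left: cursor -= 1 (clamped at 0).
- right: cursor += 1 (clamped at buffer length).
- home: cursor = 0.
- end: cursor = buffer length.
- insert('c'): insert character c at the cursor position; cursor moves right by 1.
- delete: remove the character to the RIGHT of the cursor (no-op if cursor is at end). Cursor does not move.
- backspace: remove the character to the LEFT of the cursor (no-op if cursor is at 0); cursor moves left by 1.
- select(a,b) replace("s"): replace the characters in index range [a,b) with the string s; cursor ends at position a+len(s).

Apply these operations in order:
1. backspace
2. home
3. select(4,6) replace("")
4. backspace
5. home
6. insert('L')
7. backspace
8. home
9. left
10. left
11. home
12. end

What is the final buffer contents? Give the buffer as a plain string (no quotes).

Answer: SLLA

Derivation:
After op 1 (backspace): buf='SLLQUHA' cursor=0
After op 2 (home): buf='SLLQUHA' cursor=0
After op 3 (select(4,6) replace("")): buf='SLLQA' cursor=4
After op 4 (backspace): buf='SLLA' cursor=3
After op 5 (home): buf='SLLA' cursor=0
After op 6 (insert('L')): buf='LSLLA' cursor=1
After op 7 (backspace): buf='SLLA' cursor=0
After op 8 (home): buf='SLLA' cursor=0
After op 9 (left): buf='SLLA' cursor=0
After op 10 (left): buf='SLLA' cursor=0
After op 11 (home): buf='SLLA' cursor=0
After op 12 (end): buf='SLLA' cursor=4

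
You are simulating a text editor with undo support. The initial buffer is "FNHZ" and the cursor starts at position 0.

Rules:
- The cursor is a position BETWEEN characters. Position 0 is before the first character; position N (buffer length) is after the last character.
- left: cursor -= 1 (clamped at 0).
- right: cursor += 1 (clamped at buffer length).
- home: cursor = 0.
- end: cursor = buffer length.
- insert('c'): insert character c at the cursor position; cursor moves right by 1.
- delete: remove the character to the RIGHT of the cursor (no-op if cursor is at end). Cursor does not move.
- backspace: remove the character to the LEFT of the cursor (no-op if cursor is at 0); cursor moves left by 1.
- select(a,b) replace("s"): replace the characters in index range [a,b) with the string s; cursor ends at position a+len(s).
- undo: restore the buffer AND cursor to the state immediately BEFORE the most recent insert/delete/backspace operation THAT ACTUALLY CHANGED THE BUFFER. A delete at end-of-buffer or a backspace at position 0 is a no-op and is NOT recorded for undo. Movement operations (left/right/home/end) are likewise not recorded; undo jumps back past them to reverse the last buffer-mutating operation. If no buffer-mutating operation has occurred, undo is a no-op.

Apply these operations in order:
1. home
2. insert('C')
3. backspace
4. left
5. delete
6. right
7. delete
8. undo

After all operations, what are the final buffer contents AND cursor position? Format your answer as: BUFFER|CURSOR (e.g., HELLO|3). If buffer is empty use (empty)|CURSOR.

Answer: NHZ|1

Derivation:
After op 1 (home): buf='FNHZ' cursor=0
After op 2 (insert('C')): buf='CFNHZ' cursor=1
After op 3 (backspace): buf='FNHZ' cursor=0
After op 4 (left): buf='FNHZ' cursor=0
After op 5 (delete): buf='NHZ' cursor=0
After op 6 (right): buf='NHZ' cursor=1
After op 7 (delete): buf='NZ' cursor=1
After op 8 (undo): buf='NHZ' cursor=1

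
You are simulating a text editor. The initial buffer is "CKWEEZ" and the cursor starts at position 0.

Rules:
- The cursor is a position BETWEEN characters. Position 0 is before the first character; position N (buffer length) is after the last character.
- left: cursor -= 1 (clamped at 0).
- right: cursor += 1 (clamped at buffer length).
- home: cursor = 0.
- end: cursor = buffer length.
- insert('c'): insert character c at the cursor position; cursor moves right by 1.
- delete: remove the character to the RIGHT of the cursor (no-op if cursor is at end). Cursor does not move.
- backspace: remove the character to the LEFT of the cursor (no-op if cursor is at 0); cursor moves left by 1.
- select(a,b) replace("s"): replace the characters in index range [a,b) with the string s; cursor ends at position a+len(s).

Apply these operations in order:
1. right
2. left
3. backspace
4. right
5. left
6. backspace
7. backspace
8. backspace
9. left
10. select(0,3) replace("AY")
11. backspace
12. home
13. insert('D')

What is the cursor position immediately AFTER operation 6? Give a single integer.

Answer: 0

Derivation:
After op 1 (right): buf='CKWEEZ' cursor=1
After op 2 (left): buf='CKWEEZ' cursor=0
After op 3 (backspace): buf='CKWEEZ' cursor=0
After op 4 (right): buf='CKWEEZ' cursor=1
After op 5 (left): buf='CKWEEZ' cursor=0
After op 6 (backspace): buf='CKWEEZ' cursor=0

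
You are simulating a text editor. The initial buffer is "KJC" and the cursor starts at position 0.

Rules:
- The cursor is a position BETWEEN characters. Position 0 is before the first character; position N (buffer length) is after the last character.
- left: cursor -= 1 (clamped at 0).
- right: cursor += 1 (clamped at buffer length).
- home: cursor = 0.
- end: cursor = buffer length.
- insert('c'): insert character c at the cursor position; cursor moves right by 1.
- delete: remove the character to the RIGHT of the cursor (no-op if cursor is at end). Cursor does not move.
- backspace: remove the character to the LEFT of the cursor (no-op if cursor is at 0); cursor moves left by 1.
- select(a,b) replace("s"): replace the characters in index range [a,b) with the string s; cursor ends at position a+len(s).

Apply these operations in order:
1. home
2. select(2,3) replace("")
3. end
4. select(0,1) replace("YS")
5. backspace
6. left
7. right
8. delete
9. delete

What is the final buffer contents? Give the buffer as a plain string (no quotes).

Answer: Y

Derivation:
After op 1 (home): buf='KJC' cursor=0
After op 2 (select(2,3) replace("")): buf='KJ' cursor=2
After op 3 (end): buf='KJ' cursor=2
After op 4 (select(0,1) replace("YS")): buf='YSJ' cursor=2
After op 5 (backspace): buf='YJ' cursor=1
After op 6 (left): buf='YJ' cursor=0
After op 7 (right): buf='YJ' cursor=1
After op 8 (delete): buf='Y' cursor=1
After op 9 (delete): buf='Y' cursor=1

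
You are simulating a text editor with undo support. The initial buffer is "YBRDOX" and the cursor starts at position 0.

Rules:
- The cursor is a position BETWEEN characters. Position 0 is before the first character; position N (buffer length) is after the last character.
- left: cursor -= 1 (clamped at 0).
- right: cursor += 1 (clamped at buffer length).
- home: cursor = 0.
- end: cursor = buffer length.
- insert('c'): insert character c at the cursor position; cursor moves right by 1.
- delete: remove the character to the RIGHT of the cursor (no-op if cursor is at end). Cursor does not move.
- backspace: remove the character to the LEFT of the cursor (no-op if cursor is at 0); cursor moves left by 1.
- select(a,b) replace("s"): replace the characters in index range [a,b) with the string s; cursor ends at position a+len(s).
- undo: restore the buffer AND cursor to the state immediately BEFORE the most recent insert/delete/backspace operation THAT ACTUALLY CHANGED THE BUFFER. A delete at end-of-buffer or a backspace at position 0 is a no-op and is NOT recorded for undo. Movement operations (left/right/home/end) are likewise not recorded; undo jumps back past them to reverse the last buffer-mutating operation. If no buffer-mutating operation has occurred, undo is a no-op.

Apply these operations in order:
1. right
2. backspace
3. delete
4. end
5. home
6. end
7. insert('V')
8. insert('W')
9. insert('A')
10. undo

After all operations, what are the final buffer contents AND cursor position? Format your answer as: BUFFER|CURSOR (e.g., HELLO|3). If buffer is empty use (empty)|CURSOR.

Answer: RDOXVW|6

Derivation:
After op 1 (right): buf='YBRDOX' cursor=1
After op 2 (backspace): buf='BRDOX' cursor=0
After op 3 (delete): buf='RDOX' cursor=0
After op 4 (end): buf='RDOX' cursor=4
After op 5 (home): buf='RDOX' cursor=0
After op 6 (end): buf='RDOX' cursor=4
After op 7 (insert('V')): buf='RDOXV' cursor=5
After op 8 (insert('W')): buf='RDOXVW' cursor=6
After op 9 (insert('A')): buf='RDOXVWA' cursor=7
After op 10 (undo): buf='RDOXVW' cursor=6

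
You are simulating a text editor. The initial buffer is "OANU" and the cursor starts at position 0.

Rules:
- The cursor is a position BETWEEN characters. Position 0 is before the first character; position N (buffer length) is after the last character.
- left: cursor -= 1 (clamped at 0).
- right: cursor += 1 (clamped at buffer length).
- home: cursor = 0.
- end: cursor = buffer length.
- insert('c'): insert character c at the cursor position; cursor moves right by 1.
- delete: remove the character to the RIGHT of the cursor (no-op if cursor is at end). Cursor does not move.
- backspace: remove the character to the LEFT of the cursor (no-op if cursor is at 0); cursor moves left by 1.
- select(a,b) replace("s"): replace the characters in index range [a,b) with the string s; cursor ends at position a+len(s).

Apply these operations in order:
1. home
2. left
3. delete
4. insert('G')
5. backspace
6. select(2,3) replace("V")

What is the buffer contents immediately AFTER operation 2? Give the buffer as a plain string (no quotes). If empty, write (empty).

After op 1 (home): buf='OANU' cursor=0
After op 2 (left): buf='OANU' cursor=0

Answer: OANU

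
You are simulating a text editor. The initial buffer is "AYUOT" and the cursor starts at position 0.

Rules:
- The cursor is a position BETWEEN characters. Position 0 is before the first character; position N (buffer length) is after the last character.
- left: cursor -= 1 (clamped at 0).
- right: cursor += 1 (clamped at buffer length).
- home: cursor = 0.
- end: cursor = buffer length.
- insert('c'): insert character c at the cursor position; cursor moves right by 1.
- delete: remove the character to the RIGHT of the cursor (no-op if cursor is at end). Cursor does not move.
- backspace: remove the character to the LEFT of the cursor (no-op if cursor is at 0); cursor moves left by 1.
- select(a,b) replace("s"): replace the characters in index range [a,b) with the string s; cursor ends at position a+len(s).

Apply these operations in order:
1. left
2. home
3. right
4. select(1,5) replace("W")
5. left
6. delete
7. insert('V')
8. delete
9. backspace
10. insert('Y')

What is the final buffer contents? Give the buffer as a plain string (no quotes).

Answer: AY

Derivation:
After op 1 (left): buf='AYUOT' cursor=0
After op 2 (home): buf='AYUOT' cursor=0
After op 3 (right): buf='AYUOT' cursor=1
After op 4 (select(1,5) replace("W")): buf='AW' cursor=2
After op 5 (left): buf='AW' cursor=1
After op 6 (delete): buf='A' cursor=1
After op 7 (insert('V')): buf='AV' cursor=2
After op 8 (delete): buf='AV' cursor=2
After op 9 (backspace): buf='A' cursor=1
After op 10 (insert('Y')): buf='AY' cursor=2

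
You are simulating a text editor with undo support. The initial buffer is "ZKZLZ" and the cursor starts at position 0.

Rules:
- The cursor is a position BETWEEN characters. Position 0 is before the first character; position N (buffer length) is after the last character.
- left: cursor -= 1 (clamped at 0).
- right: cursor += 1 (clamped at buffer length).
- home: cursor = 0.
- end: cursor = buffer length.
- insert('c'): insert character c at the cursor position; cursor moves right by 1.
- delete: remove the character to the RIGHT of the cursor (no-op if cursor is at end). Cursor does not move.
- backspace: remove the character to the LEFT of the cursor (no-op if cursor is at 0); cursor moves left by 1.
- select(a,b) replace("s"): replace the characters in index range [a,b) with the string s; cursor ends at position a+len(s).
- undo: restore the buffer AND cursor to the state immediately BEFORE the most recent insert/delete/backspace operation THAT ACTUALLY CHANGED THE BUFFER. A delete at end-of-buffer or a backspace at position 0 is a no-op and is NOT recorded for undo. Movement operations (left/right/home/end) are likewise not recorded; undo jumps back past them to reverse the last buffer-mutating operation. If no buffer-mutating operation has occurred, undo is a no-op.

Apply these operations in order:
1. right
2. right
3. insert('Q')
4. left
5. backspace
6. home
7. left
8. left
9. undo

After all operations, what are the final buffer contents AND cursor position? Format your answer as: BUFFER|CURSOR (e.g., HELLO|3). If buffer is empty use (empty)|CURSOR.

After op 1 (right): buf='ZKZLZ' cursor=1
After op 2 (right): buf='ZKZLZ' cursor=2
After op 3 (insert('Q')): buf='ZKQZLZ' cursor=3
After op 4 (left): buf='ZKQZLZ' cursor=2
After op 5 (backspace): buf='ZQZLZ' cursor=1
After op 6 (home): buf='ZQZLZ' cursor=0
After op 7 (left): buf='ZQZLZ' cursor=0
After op 8 (left): buf='ZQZLZ' cursor=0
After op 9 (undo): buf='ZKQZLZ' cursor=2

Answer: ZKQZLZ|2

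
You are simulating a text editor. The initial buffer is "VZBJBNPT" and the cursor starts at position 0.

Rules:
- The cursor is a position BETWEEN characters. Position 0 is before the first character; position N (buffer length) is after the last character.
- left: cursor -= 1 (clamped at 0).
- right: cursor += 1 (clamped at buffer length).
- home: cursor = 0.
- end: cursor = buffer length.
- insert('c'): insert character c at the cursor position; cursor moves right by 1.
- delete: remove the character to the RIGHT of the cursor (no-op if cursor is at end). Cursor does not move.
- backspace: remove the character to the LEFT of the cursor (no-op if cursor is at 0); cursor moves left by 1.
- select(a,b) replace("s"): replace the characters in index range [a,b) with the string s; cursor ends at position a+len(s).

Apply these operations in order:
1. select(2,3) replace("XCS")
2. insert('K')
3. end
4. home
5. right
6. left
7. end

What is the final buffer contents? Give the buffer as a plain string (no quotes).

Answer: VZXCSKJBNPT

Derivation:
After op 1 (select(2,3) replace("XCS")): buf='VZXCSJBNPT' cursor=5
After op 2 (insert('K')): buf='VZXCSKJBNPT' cursor=6
After op 3 (end): buf='VZXCSKJBNPT' cursor=11
After op 4 (home): buf='VZXCSKJBNPT' cursor=0
After op 5 (right): buf='VZXCSKJBNPT' cursor=1
After op 6 (left): buf='VZXCSKJBNPT' cursor=0
After op 7 (end): buf='VZXCSKJBNPT' cursor=11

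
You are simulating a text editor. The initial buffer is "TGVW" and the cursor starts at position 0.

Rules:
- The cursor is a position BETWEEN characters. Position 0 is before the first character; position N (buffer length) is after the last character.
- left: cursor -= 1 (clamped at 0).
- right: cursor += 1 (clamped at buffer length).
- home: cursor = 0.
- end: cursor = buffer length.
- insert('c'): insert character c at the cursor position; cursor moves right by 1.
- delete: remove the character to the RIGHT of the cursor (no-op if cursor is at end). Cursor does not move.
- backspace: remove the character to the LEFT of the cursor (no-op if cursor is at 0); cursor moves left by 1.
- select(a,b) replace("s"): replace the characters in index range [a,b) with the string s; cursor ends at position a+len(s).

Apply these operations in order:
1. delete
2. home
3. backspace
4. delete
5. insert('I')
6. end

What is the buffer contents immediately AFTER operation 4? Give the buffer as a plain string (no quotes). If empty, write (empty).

Answer: VW

Derivation:
After op 1 (delete): buf='GVW' cursor=0
After op 2 (home): buf='GVW' cursor=0
After op 3 (backspace): buf='GVW' cursor=0
After op 4 (delete): buf='VW' cursor=0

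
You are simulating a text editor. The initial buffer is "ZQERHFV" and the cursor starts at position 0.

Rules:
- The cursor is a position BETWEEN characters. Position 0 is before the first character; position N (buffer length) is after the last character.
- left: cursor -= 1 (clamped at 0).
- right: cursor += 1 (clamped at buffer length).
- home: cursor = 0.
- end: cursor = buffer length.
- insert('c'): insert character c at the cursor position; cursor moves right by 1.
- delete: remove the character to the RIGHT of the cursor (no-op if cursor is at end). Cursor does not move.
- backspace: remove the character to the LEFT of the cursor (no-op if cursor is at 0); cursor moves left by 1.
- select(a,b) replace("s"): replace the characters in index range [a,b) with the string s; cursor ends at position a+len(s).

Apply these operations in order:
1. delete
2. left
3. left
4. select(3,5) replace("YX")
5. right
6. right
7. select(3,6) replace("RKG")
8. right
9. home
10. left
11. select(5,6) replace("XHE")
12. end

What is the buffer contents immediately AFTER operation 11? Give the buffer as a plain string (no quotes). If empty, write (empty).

Answer: QERRKXHE

Derivation:
After op 1 (delete): buf='QERHFV' cursor=0
After op 2 (left): buf='QERHFV' cursor=0
After op 3 (left): buf='QERHFV' cursor=0
After op 4 (select(3,5) replace("YX")): buf='QERYXV' cursor=5
After op 5 (right): buf='QERYXV' cursor=6
After op 6 (right): buf='QERYXV' cursor=6
After op 7 (select(3,6) replace("RKG")): buf='QERRKG' cursor=6
After op 8 (right): buf='QERRKG' cursor=6
After op 9 (home): buf='QERRKG' cursor=0
After op 10 (left): buf='QERRKG' cursor=0
After op 11 (select(5,6) replace("XHE")): buf='QERRKXHE' cursor=8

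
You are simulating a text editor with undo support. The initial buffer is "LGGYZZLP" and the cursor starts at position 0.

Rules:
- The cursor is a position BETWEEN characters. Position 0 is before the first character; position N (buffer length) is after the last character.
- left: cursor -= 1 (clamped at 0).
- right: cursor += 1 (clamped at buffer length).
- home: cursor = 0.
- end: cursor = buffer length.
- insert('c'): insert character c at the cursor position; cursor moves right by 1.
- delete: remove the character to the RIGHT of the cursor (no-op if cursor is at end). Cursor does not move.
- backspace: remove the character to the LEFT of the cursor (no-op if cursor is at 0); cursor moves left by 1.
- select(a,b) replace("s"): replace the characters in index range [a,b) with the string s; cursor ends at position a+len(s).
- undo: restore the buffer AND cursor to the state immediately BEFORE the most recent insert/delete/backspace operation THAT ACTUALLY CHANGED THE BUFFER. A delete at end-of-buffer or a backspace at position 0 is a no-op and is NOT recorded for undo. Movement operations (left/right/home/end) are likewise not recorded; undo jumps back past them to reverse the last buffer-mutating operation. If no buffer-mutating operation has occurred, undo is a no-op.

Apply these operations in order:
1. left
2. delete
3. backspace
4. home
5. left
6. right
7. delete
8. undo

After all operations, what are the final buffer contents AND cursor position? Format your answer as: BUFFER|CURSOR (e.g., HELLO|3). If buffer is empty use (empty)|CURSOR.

After op 1 (left): buf='LGGYZZLP' cursor=0
After op 2 (delete): buf='GGYZZLP' cursor=0
After op 3 (backspace): buf='GGYZZLP' cursor=0
After op 4 (home): buf='GGYZZLP' cursor=0
After op 5 (left): buf='GGYZZLP' cursor=0
After op 6 (right): buf='GGYZZLP' cursor=1
After op 7 (delete): buf='GYZZLP' cursor=1
After op 8 (undo): buf='GGYZZLP' cursor=1

Answer: GGYZZLP|1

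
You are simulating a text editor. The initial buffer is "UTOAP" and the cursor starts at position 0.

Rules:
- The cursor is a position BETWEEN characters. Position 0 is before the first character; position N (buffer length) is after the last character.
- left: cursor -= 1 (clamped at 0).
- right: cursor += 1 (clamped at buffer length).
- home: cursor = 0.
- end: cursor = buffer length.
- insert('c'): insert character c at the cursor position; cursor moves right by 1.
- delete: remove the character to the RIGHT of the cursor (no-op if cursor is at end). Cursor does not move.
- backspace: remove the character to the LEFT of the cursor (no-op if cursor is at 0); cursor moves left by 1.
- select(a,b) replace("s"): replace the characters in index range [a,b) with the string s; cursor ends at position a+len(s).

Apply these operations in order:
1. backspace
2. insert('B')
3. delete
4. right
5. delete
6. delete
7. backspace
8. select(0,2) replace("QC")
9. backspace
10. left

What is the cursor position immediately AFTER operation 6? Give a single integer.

After op 1 (backspace): buf='UTOAP' cursor=0
After op 2 (insert('B')): buf='BUTOAP' cursor=1
After op 3 (delete): buf='BTOAP' cursor=1
After op 4 (right): buf='BTOAP' cursor=2
After op 5 (delete): buf='BTAP' cursor=2
After op 6 (delete): buf='BTP' cursor=2

Answer: 2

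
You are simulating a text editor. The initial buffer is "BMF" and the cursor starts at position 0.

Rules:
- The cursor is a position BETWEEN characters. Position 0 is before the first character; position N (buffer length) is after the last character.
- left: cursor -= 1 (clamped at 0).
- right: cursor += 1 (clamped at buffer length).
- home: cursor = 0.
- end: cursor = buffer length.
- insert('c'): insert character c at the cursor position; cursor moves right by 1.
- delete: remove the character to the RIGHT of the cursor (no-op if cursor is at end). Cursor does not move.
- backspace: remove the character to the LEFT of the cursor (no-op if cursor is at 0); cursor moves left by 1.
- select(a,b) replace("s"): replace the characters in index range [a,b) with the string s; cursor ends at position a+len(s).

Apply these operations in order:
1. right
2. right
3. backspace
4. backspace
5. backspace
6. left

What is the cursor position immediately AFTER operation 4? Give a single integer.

Answer: 0

Derivation:
After op 1 (right): buf='BMF' cursor=1
After op 2 (right): buf='BMF' cursor=2
After op 3 (backspace): buf='BF' cursor=1
After op 4 (backspace): buf='F' cursor=0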